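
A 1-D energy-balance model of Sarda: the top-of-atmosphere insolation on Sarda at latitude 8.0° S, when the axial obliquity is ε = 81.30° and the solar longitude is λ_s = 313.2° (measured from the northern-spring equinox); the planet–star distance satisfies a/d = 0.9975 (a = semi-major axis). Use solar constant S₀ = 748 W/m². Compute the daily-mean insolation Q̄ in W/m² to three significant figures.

Q̄ ≈ 202 W/m²

Solar declination: sin δ = sin ε · sin λ_s = sin 81.30° × sin 313.2° = -0.72058, so δ = -46.102°.
cos H₀ = −tan(-8.0°) tan(-46.102°) = -0.1461, H₀ = 1.7174 rad.
Bracket: H₀ sin φ sin δ + cos φ cos δ sin H₀ = 1.7174×-0.13917×-0.72058 + 0.99027×0.69337×0.98928 = 0.172226 + 0.679263 = 0.851489.
Inverse-square distance factor (a/d)² = 0.9975² = 0.995006.
Q̄ = (S₀/π) × 0.995006 × [bracket] = (748/π) × 0.995006 × 0.851489 = 201.7 W/m².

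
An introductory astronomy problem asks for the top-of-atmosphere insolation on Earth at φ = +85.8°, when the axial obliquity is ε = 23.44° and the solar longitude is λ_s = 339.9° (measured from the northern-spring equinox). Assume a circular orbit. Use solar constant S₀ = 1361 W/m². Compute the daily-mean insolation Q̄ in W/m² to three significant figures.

Solar declination: sin δ = sin ε · sin λ_s = sin 23.44° × sin 339.9° = -0.13670, so δ = -7.857°.
cos H₀ = −tan(+85.8°) tan(-7.857°) = 1.8792 ≥ 1 ⇒ polar night, H₀ = 0 and Q̄ = 0.

Q̄ ≈ 0.00 W/m²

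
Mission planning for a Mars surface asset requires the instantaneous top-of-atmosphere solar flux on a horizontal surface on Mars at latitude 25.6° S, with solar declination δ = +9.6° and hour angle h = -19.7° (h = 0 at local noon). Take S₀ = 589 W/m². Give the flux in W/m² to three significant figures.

cos θ_z = sin φ sin δ + cos φ cos δ cos h = -0.072058 + 0.837159 = 0.765101.
Flux = S₀ · cos θ_z = 589 × 0.765101 = 450.6 W/m².

451 W/m²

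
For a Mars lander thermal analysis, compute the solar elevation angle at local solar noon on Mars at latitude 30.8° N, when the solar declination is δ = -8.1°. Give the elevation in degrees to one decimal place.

At local noon the hour angle is zero, so the zenith angle equals |ϕ − δ| = |+30.8° − (-8.100°)| = 38.900°.
Elevation = 90° − 38.900° = 51.1°.

51.1°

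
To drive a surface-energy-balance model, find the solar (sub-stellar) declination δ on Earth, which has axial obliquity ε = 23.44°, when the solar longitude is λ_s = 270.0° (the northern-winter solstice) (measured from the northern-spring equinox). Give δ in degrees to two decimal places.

δ = -23.44°

sin δ = sin ε · sin λ_s = sin 23.44° × sin 270.0° = -0.397789.
δ = arcsin(-0.397789) = -23.44°.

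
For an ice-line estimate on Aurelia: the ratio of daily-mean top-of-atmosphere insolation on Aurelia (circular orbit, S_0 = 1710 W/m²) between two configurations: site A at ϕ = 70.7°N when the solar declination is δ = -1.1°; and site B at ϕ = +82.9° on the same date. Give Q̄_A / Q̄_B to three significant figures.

— Configuration A (ϕ=+70.7°):
cos h₀ = −tan(+70.7°) tan(-1.100°) = 0.0548, h₀ = 1.5159 rad.
Bracket: h₀ sin ϕ sin δ + cos ϕ cos δ sin h₀ = 1.5159×0.94380×-0.01920 + 0.33051×0.99982×0.99850 = -0.027470 + 0.329955 = 0.302485.
Q̄ = (S_0/π) × [bracket] = (1710/π) × 0.302485 = 164.65 W/m².
— Configuration B (ϕ=+82.9°):
cos h₀ = −tan(+82.9°) tan(-1.100°) = 0.1542, h₀ = 1.4160 rad.
Bracket: h₀ sin ϕ sin δ + cos ϕ cos δ sin h₀ = 1.4160×0.99233×-0.01920 + 0.12360×0.99982×0.98805 = -0.026979 + 0.122101 = 0.095122.
Q̄ = (S_0/π) × [bracket] = (1710/π) × 0.095122 = 51.776 W/m².
Ratio Q̄_A / Q̄_B = 164.65 / 51.776 = 3.180.

Q̄_A / Q̄_B ≈ 3.18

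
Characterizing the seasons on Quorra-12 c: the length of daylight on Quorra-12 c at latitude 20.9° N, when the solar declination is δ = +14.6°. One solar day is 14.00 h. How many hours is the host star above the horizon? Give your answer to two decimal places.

7.44 h

cos H₀ = −tan φ · tan δ = −tan(+20.9°) × tan(+14.600°) = -0.0995, so H₀ = 1.6704 rad = 95.71°.
Daylight = 2H₀/(2π) × 14.00 h = (1.6704/π) × 14.00 = 7.44 h.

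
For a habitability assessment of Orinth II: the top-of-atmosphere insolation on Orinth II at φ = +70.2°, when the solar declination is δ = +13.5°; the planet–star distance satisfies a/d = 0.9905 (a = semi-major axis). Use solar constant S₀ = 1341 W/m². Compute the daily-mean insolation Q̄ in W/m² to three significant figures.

cos H₀ = −tan(+70.2°) tan(+13.500°) = -0.6668, H₀ = 2.3008 rad.
Bracket: H₀ sin φ sin δ + cos φ cos δ sin H₀ = 2.3008×0.94088×0.23345 + 0.33874×0.97237×0.74520 = 0.505367 + 0.245454 = 0.750821.
Inverse-square distance factor (a/d)² = 0.9905² = 0.981090.
Q̄ = (S₀/π) × 0.981090 × [bracket] = (1341/π) × 0.981090 × 0.750821 = 314.4 W/m².

Q̄ ≈ 314 W/m²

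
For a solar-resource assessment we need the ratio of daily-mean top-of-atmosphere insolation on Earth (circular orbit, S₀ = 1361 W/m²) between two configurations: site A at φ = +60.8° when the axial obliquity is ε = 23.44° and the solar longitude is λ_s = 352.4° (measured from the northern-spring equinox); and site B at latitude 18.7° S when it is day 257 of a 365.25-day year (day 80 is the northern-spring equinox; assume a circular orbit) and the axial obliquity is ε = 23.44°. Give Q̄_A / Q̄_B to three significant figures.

— Configuration A (φ=+60.8°):
Solar declination: sin δ = sin ε · sin λ_s = sin 23.44° × sin 352.4° = -0.05261, so δ = -3.016°.
cos H₀ = −tan(+60.8°) tan(-3.016°) = 0.0943, H₀ = 1.4764 rad.
Bracket: H₀ sin φ sin δ + cos φ cos δ sin H₀ = 1.4764×0.87292×-0.05261 + 0.48786×0.99862×0.99555 = -0.067803 + 0.485019 = 0.417216.
Q̄ = (S₀/π) × [bracket] = (1361/π) × 0.417216 = 180.75 W/m².
— Configuration B (φ=-18.7°):
Solar longitude: λ_s = 360° × (257 − 80)/365.25 = 174.456°.
sin δ = sin 23.44° × sin 174.456° = 0.03843, so δ = +2.203°.
cos H₀ = −tan(-18.7°) tan(+2.203°) = 0.0130, H₀ = 1.5578 rad.
Bracket: H₀ sin φ sin δ + cos φ cos δ sin H₀ = 1.5578×-0.32061×0.03843 + 0.94721×0.99926×0.99992 = -0.019194 + 0.946433 = 0.927239.
Q̄ = (S₀/π) × [bracket] = (1361/π) × 0.927239 = 401.70 W/m².
Ratio Q̄_A / Q̄_B = 180.75 / 401.70 = 0.4500.

Q̄_A / Q̄_B ≈ 0.450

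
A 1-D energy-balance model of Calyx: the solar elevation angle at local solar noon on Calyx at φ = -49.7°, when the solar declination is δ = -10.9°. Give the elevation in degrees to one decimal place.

51.2°

At local noon the hour angle is zero, so the zenith angle equals |φ − δ| = |-49.7° − (-10.900°)| = 38.800°.
Elevation = 90° − 38.800° = 51.2°.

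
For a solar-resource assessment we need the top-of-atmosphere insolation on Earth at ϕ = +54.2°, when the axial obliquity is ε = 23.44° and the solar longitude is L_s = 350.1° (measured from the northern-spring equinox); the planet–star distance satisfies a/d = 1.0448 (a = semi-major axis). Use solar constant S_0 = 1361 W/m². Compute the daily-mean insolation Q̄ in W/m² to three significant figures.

Q̄ ≈ 236 W/m²

Solar declination: sin δ = sin ε · sin L_s = sin 23.44° × sin 350.1° = -0.06839, so δ = -3.922°.
cos h₀ = −tan(+54.2°) tan(-3.922°) = 0.0950, h₀ = 1.4756 rad.
Bracket: h₀ sin ϕ sin δ + cos ϕ cos δ sin h₀ = 1.4756×0.81106×-0.06839 + 0.58496×0.99766×0.99547 = -0.081849 + 0.580948 = 0.499099.
Inverse-square distance factor (a/d)² = 1.0448² = 1.091607.
Q̄ = (S_0/π) × 1.091607 × [bracket] = (1361/π) × 1.091607 × 0.499099 = 236.0 W/m².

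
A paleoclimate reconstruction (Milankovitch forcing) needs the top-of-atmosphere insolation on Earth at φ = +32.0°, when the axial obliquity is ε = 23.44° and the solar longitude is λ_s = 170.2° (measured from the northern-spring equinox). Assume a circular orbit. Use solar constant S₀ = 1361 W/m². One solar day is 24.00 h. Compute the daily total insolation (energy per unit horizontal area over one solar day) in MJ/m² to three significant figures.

Solar declination: sin δ = sin ε · sin λ_s = sin 23.44° × sin 170.2° = 0.06771, so δ = +3.882°.
cos H₀ = −tan(+32.0°) tan(+3.882°) = -0.0424, H₀ = 1.6132 rad.
Bracket: H₀ sin φ sin δ + cos φ cos δ sin H₀ = 1.6132×0.52992×0.06771 + 0.84805×0.99771×0.99910 = 0.057883 + 0.845346 = 0.903229.
Q̄ = (S₀/π) × [bracket] = (1361/π) × 0.903229 = 391.30 W/m².
Daily total = Q̄ × 24.00 h × 3600 s/h = 391.30 × 24.00 × 3600 / 10⁶ = 33.81 MJ/m².

33.8 MJ/m²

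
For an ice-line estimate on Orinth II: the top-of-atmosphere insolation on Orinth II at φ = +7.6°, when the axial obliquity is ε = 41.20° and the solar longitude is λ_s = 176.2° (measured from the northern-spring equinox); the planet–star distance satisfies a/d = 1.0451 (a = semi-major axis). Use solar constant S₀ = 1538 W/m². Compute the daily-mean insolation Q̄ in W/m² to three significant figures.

Q̄ ≈ 534 W/m²

Solar declination: sin δ = sin ε · sin λ_s = sin 41.20° × sin 176.2° = 0.04365, so δ = +2.502°.
cos H₀ = −tan(+7.6°) tan(+2.502°) = -0.0058, H₀ = 1.5766 rad.
Bracket: H₀ sin φ sin δ + cos φ cos δ sin H₀ = 1.5766×0.13226×0.04365 + 0.99122×0.99905×0.99998 = 0.009102 + 0.990259 = 0.999361.
Inverse-square distance factor (a/d)² = 1.0451² = 1.092234.
Q̄ = (S₀/π) × 1.092234 × [bracket] = (1538/π) × 1.092234 × 0.999361 = 534.4 W/m².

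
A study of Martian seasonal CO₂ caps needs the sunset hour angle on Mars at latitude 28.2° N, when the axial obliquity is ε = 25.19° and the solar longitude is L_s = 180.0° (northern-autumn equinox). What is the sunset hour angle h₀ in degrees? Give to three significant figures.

Solar declination: sin δ = sin ε · sin L_s = sin 25.19° × sin 180.0° = 0.00000, so δ = +0.000°.
cos h₀ = −tan ϕ · tan δ = −tan(+28.2°) × tan(+0.000°) = -0.0000, so h₀ = 1.5708 rad = 90.00°.

h₀ = 90.0°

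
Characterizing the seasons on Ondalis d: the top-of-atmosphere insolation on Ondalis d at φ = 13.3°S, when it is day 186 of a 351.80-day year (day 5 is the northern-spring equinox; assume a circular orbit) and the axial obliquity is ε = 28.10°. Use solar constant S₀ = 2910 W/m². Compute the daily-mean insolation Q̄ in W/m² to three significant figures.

Q̄ ≈ 915 W/m²

Solar longitude: λ_s = 360° × (186 − 5)/351.80 = 185.219°.
sin δ = sin 28.10° × sin 185.219° = -0.04284, so δ = -2.456°.
cos H₀ = −tan(-13.3°) tan(-2.456°) = -0.0101, H₀ = 1.5809 rad.
Bracket: H₀ sin φ sin δ + cos φ cos δ sin H₀ = 1.5809×-0.23005×-0.04284 + 0.97318×0.99908×0.99995 = 0.015580 + 0.972236 = 0.987816.
Q̄ = (S₀/π) × [bracket] = (2910/π) × 0.987816 = 915.0 W/m².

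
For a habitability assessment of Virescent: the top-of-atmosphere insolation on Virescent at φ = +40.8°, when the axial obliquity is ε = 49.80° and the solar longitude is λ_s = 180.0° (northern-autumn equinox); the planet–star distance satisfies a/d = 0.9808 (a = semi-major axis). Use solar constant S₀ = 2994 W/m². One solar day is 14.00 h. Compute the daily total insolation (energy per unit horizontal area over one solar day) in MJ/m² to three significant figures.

Solar declination: sin δ = sin ε · sin λ_s = sin 49.80° × sin 180.0° = 0.00000, so δ = +0.000°.
cos H₀ = −tan(+40.8°) tan(+0.000°) = -0.0000, H₀ = 1.5708 rad.
Bracket: H₀ sin φ sin δ + cos φ cos δ sin H₀ = 1.5708×0.65342×0.00000 + 0.75700×1.00000×1.00000 = 0.000000 + 0.757000 = 0.757000.
Inverse-square distance factor (a/d)² = 0.9808² = 0.961969.
Q̄ = (S₀/π) × 0.961969 × [bracket] = (2994/π) × 0.961969 × 0.757000 = 694.00 W/m².
Daily total = Q̄ × 14.00 h × 3600 s/h = 694.00 × 14.00 × 3600 / 10⁶ = 34.98 MJ/m².

35.0 MJ/m²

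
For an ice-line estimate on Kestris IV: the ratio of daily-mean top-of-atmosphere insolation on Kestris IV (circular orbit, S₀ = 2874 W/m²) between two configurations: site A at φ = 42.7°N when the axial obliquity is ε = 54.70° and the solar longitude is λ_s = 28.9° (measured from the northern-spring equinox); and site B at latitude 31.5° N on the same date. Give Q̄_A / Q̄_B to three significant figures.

— Configuration A (φ=+42.7°):
Solar declination: sin δ = sin ε · sin λ_s = sin 54.70° × sin 28.9° = 0.39442, so δ = +23.230°.
cos H₀ = −tan(+42.7°) tan(+23.230°) = -0.3961, H₀ = 1.9780 rad.
Bracket: H₀ sin φ sin δ + cos φ cos δ sin H₀ = 1.9780×0.67816×0.39442 + 0.73491×0.91893×0.91822 = 0.529075 + 0.620102 = 1.149177.
Q̄ = (S₀/π) × [bracket] = (2874/π) × 1.149177 = 1051.3 W/m².
— Configuration B (φ=+31.5°):
cos H₀ = −tan(+31.5°) tan(+23.230°) = -0.2630, H₀ = 1.8370 rad.
Bracket: H₀ sin φ sin δ + cos φ cos δ sin H₀ = 1.8370×0.52250×0.39442 + 0.85264×0.91893×0.96479 = 0.378577 + 0.755929 = 1.134506.
Q̄ = (S₀/π) × [bracket] = (2874/π) × 1.134506 = 1037.9 W/m².
Ratio Q̄_A / Q̄_B = 1051.3 / 1037.9 = 1.013.

Q̄_A / Q̄_B ≈ 1.01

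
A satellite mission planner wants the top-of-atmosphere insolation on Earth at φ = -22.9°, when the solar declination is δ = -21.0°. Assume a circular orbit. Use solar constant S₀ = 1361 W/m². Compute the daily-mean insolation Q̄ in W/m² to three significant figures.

cos H₀ = −tan(-22.9°) tan(-21.000°) = -0.1622, H₀ = 1.7337 rad.
Bracket: H₀ sin φ sin δ + cos φ cos δ sin H₀ = 1.7337×-0.38912×-0.35837 + 0.92119×0.93358×0.98677 = 0.241763 + 0.848627 = 1.090390.
Q̄ = (S₀/π) × [bracket] = (1361/π) × 1.090390 = 472.4 W/m².

Q̄ ≈ 472 W/m²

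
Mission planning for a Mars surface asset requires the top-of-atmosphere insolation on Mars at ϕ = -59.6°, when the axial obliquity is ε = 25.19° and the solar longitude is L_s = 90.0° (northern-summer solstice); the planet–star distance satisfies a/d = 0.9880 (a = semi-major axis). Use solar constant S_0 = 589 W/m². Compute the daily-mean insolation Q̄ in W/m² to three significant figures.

Q̄ ≈ 7.05 W/m²

Solar declination: sin δ = sin ε · sin L_s = sin 25.19° × sin 90.0° = 0.42562, so δ = +25.190°.
cos h₀ = −tan(-59.6°) tan(+25.190°) = 0.8017, h₀ = 0.6407 rad.
Bracket: h₀ sin ϕ sin δ + cos ϕ cos δ sin h₀ = 0.6407×-0.86251×0.42562 + 0.50603×0.90490×0.59773 = -0.235202 + 0.273704 = 0.038502.
Inverse-square distance factor (a/d)² = 0.9880² = 0.976144.
Q̄ = (S_0/π) × 0.976144 × [bracket] = (589/π) × 0.976144 × 0.038502 = 7.046 W/m².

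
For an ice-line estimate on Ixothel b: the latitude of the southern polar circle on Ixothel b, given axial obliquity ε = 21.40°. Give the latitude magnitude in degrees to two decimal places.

The polar circle is the lowest latitude that experiences at least one full rotation of continuous darkness at the northern-summer solstice; it lies at |ϕ| = 90° − ε = 90° − 21.40° = 68.60°.

68.60°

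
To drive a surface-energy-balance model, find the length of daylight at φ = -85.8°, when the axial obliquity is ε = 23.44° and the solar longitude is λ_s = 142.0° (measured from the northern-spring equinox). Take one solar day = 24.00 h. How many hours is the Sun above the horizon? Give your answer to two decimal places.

0.00 h

Solar declination: sin δ = sin ε · sin λ_s = sin 23.44° × sin 142.0° = 0.24490, so δ = +14.176°.
cos H₀ = −tan φ · tan δ = 3.4397 ≥ 1, so the Sun never rises (polar night) and H₀ = 0.
Daylight = 2H₀/(2π) × 24.00 h = (0.0000/π) × 24.00 = 0.00 h.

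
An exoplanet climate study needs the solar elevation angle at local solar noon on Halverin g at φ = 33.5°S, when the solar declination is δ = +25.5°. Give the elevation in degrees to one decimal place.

At local noon the hour angle is zero, so the zenith angle equals |φ − δ| = |-33.5° − (+25.500°)| = 59.000°.
Elevation = 90° − 59.000° = 31.0°.

31.0°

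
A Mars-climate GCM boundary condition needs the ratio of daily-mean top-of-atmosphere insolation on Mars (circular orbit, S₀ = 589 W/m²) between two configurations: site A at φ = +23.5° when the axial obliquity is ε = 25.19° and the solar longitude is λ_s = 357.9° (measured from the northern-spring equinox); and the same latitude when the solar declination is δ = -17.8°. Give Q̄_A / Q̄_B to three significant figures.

Q̄_A / Q̄_B ≈ 1.31

— Configuration A (φ=+23.5°):
Solar declination: sin δ = sin ε · sin λ_s = sin 25.19° × sin 357.9° = -0.01560, so δ = -0.894°.
cos H₀ = −tan(+23.5°) tan(-0.894°) = 0.0068, H₀ = 1.5640 rad.
Bracket: H₀ sin φ sin δ + cos φ cos δ sin H₀ = 1.5640×0.39875×-0.01560 + 0.91706×0.99988×0.99998 = -0.009729 + 0.916932 = 0.907203.
Q̄ = (S₀/π) × [bracket] = (589/π) × 0.907203 = 170.09 W/m².
— Configuration B (φ=+23.5°):
cos H₀ = −tan(+23.5°) tan(-17.800°) = 0.1396, H₀ = 1.4307 rad.
Bracket: H₀ sin φ sin δ + cos φ cos δ sin H₀ = 1.4307×0.39875×-0.30570 + 0.91706×0.95213×0.99021 = -0.174399 + 0.864612 = 0.690213.
Q̄ = (S₀/π) × [bracket] = (589/π) × 0.690213 = 129.40 W/m².
Ratio Q̄_A / Q̄_B = 170.09 / 129.40 = 1.314.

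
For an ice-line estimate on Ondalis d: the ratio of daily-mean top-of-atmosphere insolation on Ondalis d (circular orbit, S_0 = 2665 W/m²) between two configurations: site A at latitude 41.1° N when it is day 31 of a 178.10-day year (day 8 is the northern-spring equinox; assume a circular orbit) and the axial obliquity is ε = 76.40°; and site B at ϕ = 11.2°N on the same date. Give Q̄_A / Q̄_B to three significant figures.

— Configuration A (ϕ=+41.1°):
Solar longitude: L_s = 360° × (31 − 8)/178.10 = 46.491°.
sin δ = sin 76.40° × sin 46.491° = 0.70493, so δ = +44.824°.
cos h₀ = −tan(+41.1°) tan(+44.824°) = -0.8670, h₀ = 2.6200 rad.
Bracket: h₀ sin ϕ sin δ + cos ϕ cos δ sin h₀ = 2.6200×0.65738×0.70493 + 0.75356×0.70928×0.49830 = 1.214126 + 0.266334 = 1.480460.
Q̄ = (S_0/π) × [bracket] = (2665/π) × 1.480460 = 1255.9 W/m².
— Configuration B (ϕ=+11.2°):
cos h₀ = −tan(+11.2°) tan(+44.824°) = -0.1968, h₀ = 1.7689 rad.
Bracket: h₀ sin ϕ sin δ + cos ϕ cos δ sin h₀ = 1.7689×0.19423×0.70493 + 0.98096×0.70928×0.98045 = 0.242195 + 0.682173 = 0.924368.
Q̄ = (S_0/π) × [bracket] = (2665/π) × 0.924368 = 784.14 W/m².
Ratio Q̄_A / Q̄_B = 1255.9 / 784.14 = 1.602.

Q̄_A / Q̄_B ≈ 1.60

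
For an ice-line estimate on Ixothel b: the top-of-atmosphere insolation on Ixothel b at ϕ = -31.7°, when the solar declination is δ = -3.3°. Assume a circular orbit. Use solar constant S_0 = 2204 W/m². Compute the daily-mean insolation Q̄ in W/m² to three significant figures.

cos h₀ = −tan(-31.7°) tan(-3.300°) = -0.0356, h₀ = 1.6064 rad.
Bracket: h₀ sin ϕ sin δ + cos ϕ cos δ sin h₀ = 1.6064×-0.52547×-0.05756 + 0.85081×0.99834×0.99937 = 0.048587 + 0.848863 = 0.897450.
Q̄ = (S_0/π) × [bracket] = (2204/π) × 0.897450 = 629.6 W/m².

Q̄ ≈ 630 W/m²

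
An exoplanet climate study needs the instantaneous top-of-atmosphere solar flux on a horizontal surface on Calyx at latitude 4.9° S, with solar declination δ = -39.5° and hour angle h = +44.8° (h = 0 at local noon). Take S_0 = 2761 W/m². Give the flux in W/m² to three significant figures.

1.66e+03 W/m²

cos θ_z = sin ϕ sin δ + cos ϕ cos δ cos h = 0.054332 + 0.545521 = 0.599853.
Flux = S_0 · cos θ_z = 2761 × 0.599853 = 1656 W/m².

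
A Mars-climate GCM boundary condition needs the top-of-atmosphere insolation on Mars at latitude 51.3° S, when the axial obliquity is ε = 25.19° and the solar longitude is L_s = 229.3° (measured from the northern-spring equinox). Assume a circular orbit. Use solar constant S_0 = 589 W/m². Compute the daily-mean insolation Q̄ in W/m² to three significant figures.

Solar declination: sin δ = sin ε · sin L_s = sin 25.19° × sin 229.3° = -0.32268, so δ = -18.825°.
cos h₀ = −tan(-51.3°) tan(-18.825°) = -0.4255, h₀ = 2.0103 rad.
Bracket: h₀ sin ϕ sin δ + cos ϕ cos δ sin h₀ = 2.0103×-0.78043×-0.32268 + 0.62524×0.94651×0.90494 = 0.506252 + 0.535540 = 1.041792.
Q̄ = (S_0/π) × [bracket] = (589/π) × 1.041792 = 195.3 W/m².

Q̄ ≈ 195 W/m²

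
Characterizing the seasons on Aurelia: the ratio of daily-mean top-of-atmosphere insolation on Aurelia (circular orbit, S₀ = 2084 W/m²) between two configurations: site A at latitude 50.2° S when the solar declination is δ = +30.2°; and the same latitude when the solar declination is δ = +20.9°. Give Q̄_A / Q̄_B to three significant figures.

— Configuration A (φ=-50.2°):
cos H₀ = −tan(-50.2°) tan(+30.200°) = 0.6986, H₀ = 0.7974 rad.
Bracket: H₀ sin φ sin δ + cos φ cos δ sin H₀ = 0.7974×-0.76828×0.50302 + 0.64011×0.86427×0.71556 = -0.308163 + 0.395868 = 0.087705.
Q̄ = (S₀/π) × [bracket] = (2084/π) × 0.087705 = 58.180 W/m².
— Configuration B (φ=-50.2°):
cos H₀ = −tan(-50.2°) tan(+20.900°) = 0.4583, H₀ = 1.0947 rad.
Bracket: H₀ sin φ sin δ + cos φ cos δ sin H₀ = 1.0947×-0.76828×0.35674 + 0.64011×0.93420×0.88878 = -0.300031 + 0.531482 = 0.231451.
Q̄ = (S₀/π) × [bracket] = (2084/π) × 0.231451 = 153.53 W/m².
Ratio Q̄_A / Q̄_B = 58.180 / 153.53 = 0.3789.

Q̄_A / Q̄_B ≈ 0.379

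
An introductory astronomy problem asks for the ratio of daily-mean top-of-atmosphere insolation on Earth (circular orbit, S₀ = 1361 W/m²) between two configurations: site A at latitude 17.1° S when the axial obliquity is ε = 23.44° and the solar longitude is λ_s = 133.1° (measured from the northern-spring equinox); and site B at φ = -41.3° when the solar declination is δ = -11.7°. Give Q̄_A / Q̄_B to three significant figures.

— Configuration A (φ=-17.1°):
Solar declination: sin δ = sin ε · sin λ_s = sin 23.44° × sin 133.1° = 0.29045, so δ = +16.885°.
cos H₀ = −tan(-17.1°) tan(+16.885°) = 0.0934, H₀ = 1.4773 rad.
Bracket: H₀ sin φ sin δ + cos φ cos δ sin H₀ = 1.4773×-0.29404×0.29045 + 0.95579×0.95689×0.99563 = -0.126167 + 0.910589 = 0.784422.
Q̄ = (S₀/π) × [bracket] = (1361/π) × 0.784422 = 339.83 W/m².
— Configuration B (φ=-41.3°):
cos H₀ = −tan(-41.3°) tan(-11.700°) = -0.1819, H₀ = 1.7537 rad.
Bracket: H₀ sin φ sin δ + cos φ cos δ sin H₀ = 1.7537×-0.66000×-0.20279 + 0.75126×0.97922×0.98331 = 0.234718 + 0.723371 = 0.958089.
Q̄ = (S₀/π) × [bracket] = (1361/π) × 0.958089 = 415.06 W/m².
Ratio Q̄_A / Q̄_B = 339.83 / 415.06 = 0.8187.

Q̄_A / Q̄_B ≈ 0.819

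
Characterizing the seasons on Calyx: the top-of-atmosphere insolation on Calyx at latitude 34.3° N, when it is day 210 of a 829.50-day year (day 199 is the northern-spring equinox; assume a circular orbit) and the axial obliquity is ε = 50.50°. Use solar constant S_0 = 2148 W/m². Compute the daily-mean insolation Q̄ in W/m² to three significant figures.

Q̄ ≈ 603 W/m²

Solar longitude: L_s = 360° × (210 − 199)/829.50 = 4.774°.
sin δ = sin 50.50° × sin 4.774° = 0.06422, so δ = +3.682°.
cos h₀ = −tan(+34.3°) tan(+3.682°) = -0.0439, h₀ = 1.6147 rad.
Bracket: h₀ sin ϕ sin δ + cos ϕ cos δ sin h₀ = 1.6147×0.56353×0.06422 + 0.82610×0.99794×0.99904 = 0.058436 + 0.823607 = 0.882043.
Q̄ = (S_0/π) × [bracket] = (2148/π) × 0.882043 = 603.1 W/m².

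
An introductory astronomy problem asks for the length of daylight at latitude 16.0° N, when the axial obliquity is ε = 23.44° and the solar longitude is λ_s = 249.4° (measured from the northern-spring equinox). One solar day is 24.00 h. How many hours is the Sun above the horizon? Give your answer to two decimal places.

11.12 h

Solar declination: sin δ = sin ε · sin λ_s = sin 23.44° × sin 249.4° = -0.37235, so δ = -21.861°.
cos H₀ = −tan φ · tan δ = −tan(+16.0°) × tan(-21.861°) = 0.1150, so H₀ = 1.4555 rad = 83.39°.
Daylight = 2H₀/(2π) × 24.00 h = (1.4555/π) × 24.00 = 11.12 h.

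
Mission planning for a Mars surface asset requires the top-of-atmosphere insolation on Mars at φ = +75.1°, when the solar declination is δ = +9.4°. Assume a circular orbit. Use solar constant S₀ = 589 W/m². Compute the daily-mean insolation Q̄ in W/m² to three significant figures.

Q̄ ≈ 104 W/m²

cos H₀ = −tan(+75.1°) tan(+9.400°) = -0.6222, H₀ = 2.2423 rad.
Bracket: H₀ sin φ sin δ + cos φ cos δ sin H₀ = 2.2423×0.96638×0.16333 + 0.25713×0.98657×0.78288 = 0.353922 + 0.198598 = 0.552520.
Q̄ = (S₀/π) × [bracket] = (589/π) × 0.552520 = 103.6 W/m².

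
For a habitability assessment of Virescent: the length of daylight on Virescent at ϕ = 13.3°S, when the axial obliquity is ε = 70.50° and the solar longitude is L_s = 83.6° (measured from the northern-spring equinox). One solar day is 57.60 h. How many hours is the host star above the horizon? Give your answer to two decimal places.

Solar declination: sin δ = sin ε · sin L_s = sin 70.50° × sin 83.6° = 0.93677, so δ = +69.515°.
cos h₀ = −tan ϕ · tan δ = −tan(-13.3°) × tan(+69.515°) = 0.6328, so h₀ = 0.8857 rad = 50.74°.
Daylight = 2h₀/(2π) × 57.60 h = (0.8857/π) × 57.60 = 16.24 h.

16.24 h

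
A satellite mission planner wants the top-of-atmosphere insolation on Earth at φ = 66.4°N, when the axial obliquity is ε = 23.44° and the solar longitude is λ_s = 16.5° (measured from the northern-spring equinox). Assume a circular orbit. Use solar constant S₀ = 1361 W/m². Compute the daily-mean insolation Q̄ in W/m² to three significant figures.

Solar declination: sin δ = sin ε · sin λ_s = sin 23.44° × sin 16.5° = 0.11298, so δ = +6.487°.
cos H₀ = −tan(+66.4°) tan(+6.487°) = -0.2603, H₀ = 1.8341 rad.
Bracket: H₀ sin φ sin δ + cos φ cos δ sin H₀ = 1.8341×0.91636×0.11298 + 0.40035×0.99360×0.96554 = 0.189885 + 0.384080 = 0.573965.
Q̄ = (S₀/π) × [bracket] = (1361/π) × 0.573965 = 248.7 W/m².

Q̄ ≈ 249 W/m²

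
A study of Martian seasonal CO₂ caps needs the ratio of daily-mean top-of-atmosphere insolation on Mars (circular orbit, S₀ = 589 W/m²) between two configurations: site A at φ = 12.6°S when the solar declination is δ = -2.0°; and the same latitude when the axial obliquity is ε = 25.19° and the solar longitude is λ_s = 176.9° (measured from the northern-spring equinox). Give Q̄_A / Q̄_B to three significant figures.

Q̄_A / Q̄_B ≈ 1.02

— Configuration A (φ=-12.6°):
cos H₀ = −tan(-12.6°) tan(-2.000°) = -0.0078, H₀ = 1.5786 rad.
Bracket: H₀ sin φ sin δ + cos φ cos δ sin H₀ = 1.5786×-0.21814×-0.03490 + 0.97592×0.99939×0.99997 = 0.012018 + 0.975295 = 0.987313.
Q̄ = (S₀/π) × [bracket] = (589/π) × 0.987313 = 185.11 W/m².
— Configuration B (φ=-12.6°):
Solar declination: sin δ = sin ε · sin λ_s = sin 25.19° × sin 176.9° = 0.02302, so δ = +1.319°.
cos H₀ = −tan(-12.6°) tan(+1.319°) = 0.0051, H₀ = 1.5657 rad.
Bracket: H₀ sin φ sin δ + cos φ cos δ sin H₀ = 1.5657×-0.21814×0.02302 + 0.97592×0.99974×0.99999 = -0.007862 + 0.975657 = 0.967795.
Q̄ = (S₀/π) × [bracket] = (589/π) × 0.967795 = 181.45 W/m².
Ratio Q̄_A / Q̄_B = 185.11 / 181.45 = 1.020.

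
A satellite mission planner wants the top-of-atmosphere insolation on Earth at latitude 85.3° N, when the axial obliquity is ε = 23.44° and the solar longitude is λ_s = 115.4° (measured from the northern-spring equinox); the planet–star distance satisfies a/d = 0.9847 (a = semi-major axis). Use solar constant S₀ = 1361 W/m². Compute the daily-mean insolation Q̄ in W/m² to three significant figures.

Q̄ ≈ 473 W/m²

Solar declination: sin δ = sin ε · sin λ_s = sin 23.44° × sin 115.4° = 0.35934, so δ = +21.059°.
cos H₀ = −tan(+85.3°) tan(+21.059°) = -4.6835 ≤ −1 ⇒ polar day, H₀ = π.
Bracket: H₀ sin φ sin δ + cos φ cos δ sin H₀ = 3.1416×0.99664×0.35934 + 0.08194×0.93321×0.00000 = 1.125109 + 0.000000 = 1.125109.
Inverse-square distance factor (a/d)² = 0.9847² = 0.969634.
Q̄ = (S₀/π) × 0.969634 × [bracket] = (1361/π) × 0.969634 × 1.125109 = 472.6 W/m².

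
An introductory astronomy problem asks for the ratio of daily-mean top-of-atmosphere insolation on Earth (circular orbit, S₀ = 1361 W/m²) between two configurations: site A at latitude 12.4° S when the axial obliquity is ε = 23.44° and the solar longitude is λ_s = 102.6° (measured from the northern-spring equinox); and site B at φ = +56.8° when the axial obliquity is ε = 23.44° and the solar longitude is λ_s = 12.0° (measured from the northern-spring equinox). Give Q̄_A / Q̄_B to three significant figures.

Q̄_A / Q̄_B ≈ 1.17

— Configuration A (φ=-12.4°):
Solar declination: sin δ = sin ε · sin λ_s = sin 23.44° × sin 102.6° = 0.38821, so δ = +22.843°.
cos H₀ = −tan(-12.4°) tan(+22.843°) = 0.0926, H₀ = 1.4780 rad.
Bracket: H₀ sin φ sin δ + cos φ cos δ sin H₀ = 1.4780×-0.21474×0.38821 + 0.97667×0.92157×0.99570 = -0.123212 + 0.896199 = 0.772987.
Q̄ = (S₀/π) × [bracket] = (1361/π) × 0.772987 = 334.87 W/m².
— Configuration B (φ=+56.8°):
Solar declination: sin δ = sin ε · sin λ_s = sin 23.44° × sin 12.0° = 0.08270, so δ = +4.744°.
cos H₀ = −tan(+56.8°) tan(+4.744°) = -0.1268, H₀ = 1.6980 rad.
Bracket: H₀ sin φ sin δ + cos φ cos δ sin H₀ = 1.6980×0.83676×0.08270 + 0.54756×0.99657×0.99193 = 0.117502 + 0.541278 = 0.658780.
Q̄ = (S₀/π) × [bracket] = (1361/π) × 0.658780 = 285.40 W/m².
Ratio Q̄_A / Q̄_B = 334.87 / 285.40 = 1.173.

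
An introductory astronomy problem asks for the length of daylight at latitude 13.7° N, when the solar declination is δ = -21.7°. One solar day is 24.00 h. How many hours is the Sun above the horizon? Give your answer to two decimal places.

cos H₀ = −tan φ · tan δ = −tan(+13.7°) × tan(-21.700°) = 0.0970, so H₀ = 1.4736 rad = 84.43°.
Daylight = 2H₀/(2π) × 24.00 h = (1.4736/π) × 24.00 = 11.26 h.

11.26 h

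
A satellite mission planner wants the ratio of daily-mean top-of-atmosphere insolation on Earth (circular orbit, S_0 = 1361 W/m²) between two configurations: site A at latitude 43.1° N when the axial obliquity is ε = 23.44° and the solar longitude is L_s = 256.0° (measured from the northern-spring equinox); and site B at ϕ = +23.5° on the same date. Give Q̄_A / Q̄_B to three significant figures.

— Configuration A (ϕ=+43.1°):
Solar declination: sin δ = sin ε · sin L_s = sin 23.44° × sin 256.0° = -0.38597, so δ = -22.704°.
cos h₀ = −tan(+43.1°) tan(-22.704°) = 0.3915, h₀ = 1.1685 rad.
Bracket: h₀ sin ϕ sin δ + cos ϕ cos δ sin h₀ = 1.1685×0.68327×-0.38597 + 0.73016×0.92251×0.92017 = -0.308159 + 0.619808 = 0.311649.
Q̄ = (S_0/π) × [bracket] = (1361/π) × 0.311649 = 135.01 W/m².
— Configuration B (ϕ=+23.5°):
cos h₀ = −tan(+23.5°) tan(-22.704°) = 0.1819, h₀ = 1.3879 rad.
Bracket: h₀ sin ϕ sin δ + cos ϕ cos δ sin h₀ = 1.3879×0.39875×-0.38597 + 0.91706×0.92251×0.98331 = -0.213605 + 0.831877 = 0.618272.
Q̄ = (S_0/π) × [bracket] = (1361/π) × 0.618272 = 267.85 W/m².
Ratio Q̄_A / Q̄_B = 135.01 / 267.85 = 0.5041.

Q̄_A / Q̄_B ≈ 0.504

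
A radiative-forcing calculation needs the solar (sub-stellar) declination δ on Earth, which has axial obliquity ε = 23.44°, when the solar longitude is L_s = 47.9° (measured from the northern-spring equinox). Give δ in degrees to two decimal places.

δ = +17.17°

sin δ = sin ε · sin L_s = sin 23.44° × sin 47.9° = 0.295149.
δ = arcsin(0.295149) = +17.17°.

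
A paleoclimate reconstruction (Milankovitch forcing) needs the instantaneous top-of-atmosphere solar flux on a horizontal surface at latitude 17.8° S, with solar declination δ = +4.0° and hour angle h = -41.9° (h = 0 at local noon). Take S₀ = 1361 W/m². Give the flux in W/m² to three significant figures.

cos θ_z = sin φ sin δ + cos φ cos δ cos h = -0.021324 + 0.706955 = 0.685631.
Flux = S₀ · cos θ_z = 1361 × 0.685631 = 933.1 W/m².

933 W/m²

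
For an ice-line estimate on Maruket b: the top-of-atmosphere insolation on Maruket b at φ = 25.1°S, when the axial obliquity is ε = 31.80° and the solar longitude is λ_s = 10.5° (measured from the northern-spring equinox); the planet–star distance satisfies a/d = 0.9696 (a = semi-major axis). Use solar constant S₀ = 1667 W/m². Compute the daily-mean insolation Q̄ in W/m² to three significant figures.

Solar declination: sin δ = sin ε · sin λ_s = sin 31.80° × sin 10.5° = 0.09603, so δ = +5.511°.
cos H₀ = −tan(-25.1°) tan(+5.511°) = 0.0452, H₀ = 1.5256 rad.
Bracket: H₀ sin φ sin δ + cos φ cos δ sin H₀ = 1.5256×-0.42420×0.09603 + 0.90557×0.99538×0.99898 = -0.062147 + 0.900467 = 0.838320.
Inverse-square distance factor (a/d)² = 0.9696² = 0.940124.
Q̄ = (S₀/π) × 0.940124 × [bracket] = (1667/π) × 0.940124 × 0.838320 = 418.2 W/m².

Q̄ ≈ 418 W/m²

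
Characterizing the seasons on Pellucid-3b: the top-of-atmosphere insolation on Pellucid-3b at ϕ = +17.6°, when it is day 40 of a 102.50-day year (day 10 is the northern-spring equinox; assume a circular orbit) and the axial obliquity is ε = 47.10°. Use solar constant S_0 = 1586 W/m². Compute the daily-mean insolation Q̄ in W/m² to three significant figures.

Solar longitude: L_s = 360° × (40 − 10)/102.50 = 105.366°.
sin δ = sin 47.10° × sin 105.366° = 0.70636, so δ = +44.939°.
cos h₀ = −tan(+17.6°) tan(+44.939°) = -0.3165, h₀ = 1.8929 rad.
Bracket: h₀ sin ϕ sin δ + cos ϕ cos δ sin h₀ = 1.8929×0.30237×0.70636 + 0.95319×0.70786×0.94858 = 0.404290 + 0.640031 = 1.044321.
Q̄ = (S_0/π) × [bracket] = (1586/π) × 1.044321 = 527.2 W/m².

Q̄ ≈ 527 W/m²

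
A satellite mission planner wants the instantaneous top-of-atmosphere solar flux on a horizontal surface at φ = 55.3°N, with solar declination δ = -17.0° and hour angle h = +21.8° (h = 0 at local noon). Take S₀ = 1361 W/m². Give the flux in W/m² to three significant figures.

361 W/m²

cos θ_z = sin φ sin δ + cos φ cos δ cos h = -0.240372 + 0.505472 = 0.265100.
Flux = S₀ · cos θ_z = 1361 × 0.265100 = 360.8 W/m².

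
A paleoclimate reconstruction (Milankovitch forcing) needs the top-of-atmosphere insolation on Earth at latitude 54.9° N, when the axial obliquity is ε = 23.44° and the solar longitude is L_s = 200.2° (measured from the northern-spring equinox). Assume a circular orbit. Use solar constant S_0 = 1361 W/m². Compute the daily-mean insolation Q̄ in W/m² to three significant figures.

Solar declination: sin δ = sin ε · sin L_s = sin 23.44° × sin 200.2° = -0.13736, so δ = -7.895°.
cos h₀ = −tan(+54.9°) tan(-7.895°) = 0.1973, h₀ = 1.3722 rad.
Bracket: h₀ sin ϕ sin δ + cos ϕ cos δ sin h₀ = 1.3722×0.81815×-0.13736 + 0.57501×0.99052×0.98034 = -0.154209 + 0.558361 = 0.404152.
Q̄ = (S_0/π) × [bracket] = (1361/π) × 0.404152 = 175.1 W/m².

Q̄ ≈ 175 W/m²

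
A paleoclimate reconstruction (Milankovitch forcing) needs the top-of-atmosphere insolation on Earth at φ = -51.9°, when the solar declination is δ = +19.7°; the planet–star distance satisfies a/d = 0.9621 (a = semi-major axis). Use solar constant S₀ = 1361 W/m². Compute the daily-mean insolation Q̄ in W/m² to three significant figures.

Q̄ ≈ 90.6 W/m²

cos H₀ = −tan(-51.9°) tan(+19.700°) = 0.4566, H₀ = 1.0966 rad.
Bracket: H₀ sin φ sin δ + cos φ cos δ sin H₀ = 1.0966×-0.78694×0.33710 + 0.61704×0.94147×0.88965 = -0.290903 + 0.516820 = 0.225917.
Inverse-square distance factor (a/d)² = 0.9621² = 0.925636.
Q̄ = (S₀/π) × 0.925636 × [bracket] = (1361/π) × 0.925636 × 0.225917 = 90.59 W/m².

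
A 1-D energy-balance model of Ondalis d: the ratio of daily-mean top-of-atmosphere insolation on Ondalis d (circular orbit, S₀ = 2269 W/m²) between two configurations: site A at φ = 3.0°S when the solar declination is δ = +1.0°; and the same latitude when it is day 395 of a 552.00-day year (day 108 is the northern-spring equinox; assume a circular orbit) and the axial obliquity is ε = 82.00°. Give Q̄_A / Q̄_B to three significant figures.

— Configuration A (φ=-3.0°):
cos H₀ = −tan(-3.0°) tan(+1.000°) = 0.0009, H₀ = 1.5699 rad.
Bracket: H₀ sin φ sin δ + cos φ cos δ sin H₀ = 1.5699×-0.05234×0.01745 + 0.99863×0.99985×1.00000 = -0.001434 + 0.998480 = 0.997046.
Q̄ = (S₀/π) × [bracket] = (2269/π) × 0.997046 = 720.11 W/m².
— Configuration B (φ=-3.0°):
Solar longitude: λ_s = 360° × (395 − 108)/552.00 = 187.174°.
sin δ = sin 82.00° × sin 187.174° = -0.12367, so δ = -7.104°.
cos H₀ = −tan(-3.0°) tan(-7.104°) = -0.0065, H₀ = 1.5773 rad.
Bracket: H₀ sin φ sin δ + cos φ cos δ sin H₀ = 1.5773×-0.05234×-0.12367 + 0.99863×0.99232×0.99998 = 0.010210 + 0.990941 = 1.001151.
Q̄ = (S₀/π) × [bracket] = (2269/π) × 1.001151 = 723.08 W/m².
Ratio Q̄_A / Q̄_B = 720.11 / 723.08 = 0.9959.

Q̄_A / Q̄_B ≈ 0.996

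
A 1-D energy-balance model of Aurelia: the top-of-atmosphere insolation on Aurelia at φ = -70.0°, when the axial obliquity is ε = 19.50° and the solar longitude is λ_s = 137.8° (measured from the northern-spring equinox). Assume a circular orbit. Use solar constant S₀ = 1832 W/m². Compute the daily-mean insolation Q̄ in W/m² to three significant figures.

Q̄ ≈ 41.7 W/m²

Solar declination: sin δ = sin ε · sin λ_s = sin 19.50° × sin 137.8° = 0.22422, so δ = +12.957°.
cos H₀ = −tan(-70.0°) tan(+12.957°) = 0.6321, H₀ = 0.8865 rad.
Bracket: H₀ sin φ sin δ + cos φ cos δ sin H₀ = 0.8865×-0.93969×0.22422 + 0.34202×0.97454×0.77485 = -0.186783 + 0.258267 = 0.071484.
Q̄ = (S₀/π) × [bracket] = (1832/π) × 0.071484 = 41.69 W/m².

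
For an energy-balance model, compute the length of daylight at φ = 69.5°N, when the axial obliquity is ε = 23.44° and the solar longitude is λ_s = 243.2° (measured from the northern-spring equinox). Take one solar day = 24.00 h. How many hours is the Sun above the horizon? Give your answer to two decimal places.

Solar declination: sin δ = sin ε · sin λ_s = sin 23.44° × sin 243.2° = -0.35506, so δ = -20.797°.
cos H₀ = −tan φ · tan δ = 1.0158 ≥ 1, so the Sun never rises (polar night) and H₀ = 0.
Daylight = 2H₀/(2π) × 24.00 h = (0.0000/π) × 24.00 = 0.00 h.

0.00 h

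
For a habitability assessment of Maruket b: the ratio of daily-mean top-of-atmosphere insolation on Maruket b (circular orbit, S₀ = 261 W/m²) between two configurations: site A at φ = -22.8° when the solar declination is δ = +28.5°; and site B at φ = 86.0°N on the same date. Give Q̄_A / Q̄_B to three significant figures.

— Configuration A (φ=-22.8°):
cos H₀ = −tan(-22.8°) tan(+28.500°) = 0.2282, H₀ = 1.3405 rad.
Bracket: H₀ sin φ sin δ + cos φ cos δ sin H₀ = 1.3405×-0.38752×0.47716 + 0.92186×0.87882×0.97361 = -0.247871 + 0.788769 = 0.540898.
Q̄ = (S₀/π) × [bracket] = (261/π) × 0.540898 = 44.937 W/m².
— Configuration B (φ=+86.0°):
cos H₀ = −tan(+86.0°) tan(+28.500°) = -7.7646 ≤ −1 ⇒ polar day, H₀ = π.
Bracket: H₀ sin φ sin δ + cos φ cos δ sin H₀ = 3.1416×0.99756×0.47716 + 0.06976×0.87882×0.00000 = 1.495388 + 0.000000 = 1.495388.
Q̄ = (S₀/π) × [bracket] = (261/π) × 1.495388 = 124.24 W/m².
Ratio Q̄_A / Q̄_B = 44.937 / 124.24 = 0.3617.

Q̄_A / Q̄_B ≈ 0.362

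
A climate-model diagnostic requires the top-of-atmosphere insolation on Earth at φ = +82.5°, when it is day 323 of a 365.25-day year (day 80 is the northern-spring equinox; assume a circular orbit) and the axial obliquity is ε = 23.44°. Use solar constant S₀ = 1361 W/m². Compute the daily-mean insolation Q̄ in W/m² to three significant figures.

Q̄ ≈ 0.00 W/m²

Solar longitude: λ_s = 360° × (323 − 80)/365.25 = 239.507°.
sin δ = sin 23.44° × sin 239.507° = -0.34277, so δ = -20.046°.
cos H₀ = −tan(+82.5°) tan(-20.046°) = 2.7715 ≥ 1 ⇒ polar night, H₀ = 0 and Q̄ = 0.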